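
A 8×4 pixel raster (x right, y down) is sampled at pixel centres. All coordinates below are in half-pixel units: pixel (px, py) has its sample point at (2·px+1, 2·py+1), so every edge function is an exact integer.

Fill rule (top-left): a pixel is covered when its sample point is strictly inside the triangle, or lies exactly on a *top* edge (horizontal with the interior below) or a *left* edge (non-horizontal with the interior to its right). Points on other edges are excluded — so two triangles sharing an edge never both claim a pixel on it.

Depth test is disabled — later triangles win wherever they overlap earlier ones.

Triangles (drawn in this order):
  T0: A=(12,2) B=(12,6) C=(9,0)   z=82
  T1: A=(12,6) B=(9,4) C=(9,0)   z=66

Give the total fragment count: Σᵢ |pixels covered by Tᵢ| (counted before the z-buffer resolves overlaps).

T0:
  2·area = 12
  edge (12, 2)→(12, 6): d=(0,4) right/bottom  bias=-1
  edge (12, 6)→(9, 0): d=(-3,-6) top-left  bias=+0
  edge (9, 0)→(12, 2): d=(3,2) right/bottom  bias=-1
    (5,1)@(11, 3): e=[4,3,5] → X
    (6,1)@(13, 3): e=[-4,15,1] → .
    (5,2)@(11, 5): e=[4,-3,11] → .
  covered (1 px):
    . . . . . . . .
    . . . . . X . .
    . . . . . . . .
    . . . . . . . .
T1:
  2·area = 12
  edge (12, 6)→(9, 4): d=(-3,-2) top-left  bias=+0
  edge (9, 4)→(9, 0): d=(0,-4) top-left  bias=+0
  edge (9, 0)→(12, 6): d=(3,6) right/bottom  bias=-1
    (4,0)@(9, 1): e=[9,0,3] → X  [on edge]
    (5,0)@(11, 1): e=[13,8,-9] → .
    (4,1)@(9, 3): e=[3,0,9] → X  [on edge]
    (5,1)@(11, 3): e=[7,8,-3] → .
    (4,2)@(9, 5): e=[-3,0,15] → .  [on edge]
    (5,2)@(11, 5): e=[1,8,3] → X
    (6,2)@(13, 5): e=[5,16,-9] → .
    (4,3)@(9, 7): e=[-9,0,21] → .  [on edge]
    (5,3)@(11, 7): e=[-5,8,9] → .
  covered (3 px):
    . . . . X . . .
    . . . . X . . .
    . . . . . X . .
    . . . . . . . .

Answer: 4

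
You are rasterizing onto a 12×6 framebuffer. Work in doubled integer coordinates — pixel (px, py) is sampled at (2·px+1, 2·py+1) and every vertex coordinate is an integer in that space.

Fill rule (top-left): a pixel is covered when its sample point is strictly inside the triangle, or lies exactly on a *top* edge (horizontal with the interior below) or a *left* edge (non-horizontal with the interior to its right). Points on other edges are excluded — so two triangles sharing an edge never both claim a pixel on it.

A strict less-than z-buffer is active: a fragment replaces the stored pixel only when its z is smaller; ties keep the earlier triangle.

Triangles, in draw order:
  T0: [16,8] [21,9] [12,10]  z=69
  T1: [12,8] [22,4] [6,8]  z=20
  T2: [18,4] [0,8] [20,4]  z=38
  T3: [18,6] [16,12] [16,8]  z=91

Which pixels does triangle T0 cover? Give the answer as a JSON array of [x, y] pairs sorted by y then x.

T0:
  2·area = 14
  edge (16, 8)→(21, 9): d=(5,1) right/bottom  bias=-1
  edge (21, 9)→(12, 10): d=(-9,1) right/bottom  bias=-1
  edge (12, 10)→(16, 8): d=(4,-2) top-left  bias=+0
    (0,2)@(1, 5): e=[0,56,-42] → ·  [on edge]
    (5,3)@(11, 7): e=[0,28,-14] → ·  [on edge]
    (7,4)@(15, 9): e=[6,6,2] → #
    (8,4)@(17, 9): e=[4,4,6] → #
    (9,4)@(19, 9): e=[2,2,10] → #
    (10,4)@(21, 9): e=[0,0,14] → ·  [on edge]
    (1,5)@(3, 11): e=[28,0,-14] → ·  [on edge]
    (7,5)@(15, 11): e=[16,-12,10] → ·
    (8,5)@(17, 11): e=[14,-14,14] → ·
    (9,5)@(19, 11): e=[12,-16,18] → ·
  covered (3 px):
    · · · · · · · · · · · ·
    · · · · · · · · · · · ·
    · · · · · · · · · · · ·
    · · · · · · · · · · · ·
    · · · · · · · # # # · ·
    · · · · · · · · · · · ·
T1:
  2·area = 24  (B↔C swapped to make it positive)
  edge (12, 8)→(6, 8): d=(-6,0) right/bottom  bias=-1
  edge (6, 8)→(22, 4): d=(16,-4) top-left  bias=+0
  edge (22, 4)→(12, 8): d=(-10,4) right/bottom  bias=-1
    (9,2)@(19, 5): e=[18,4,2] → #
    (10,2)@(21, 5): e=[18,12,-6] → ·
    (5,3)@(11, 7): e=[6,4,14] → #
    (6,3)@(13, 7): e=[6,12,6] → #
    (7,3)@(15, 7): e=[6,20,-2] → ·
    (9,3)@(19, 7): e=[6,36,-18] → ·
    (5,4)@(11, 9): e=[-6,36,-6] → ·
    (6,4)@(13, 9): e=[-6,44,-14] → ·
  covered (3 px):
    · · · · · · · · · · · ·
    · · · · · · · · · · · ·
    · · · · · · · · · # · ·
    · · · · · # # · · · · ·
    · · · · · · · · · · · ·
    · · · · · · · · · · · ·
T2:
  2·area = 8  (B↔C swapped to make it positive)
  edge (18, 4)→(20, 4): d=(2,0) top-left  bias=+0
  edge (20, 4)→(0, 8): d=(-20,4) right/bottom  bias=-1
  edge (0, 8)→(18, 4): d=(18,-4) top-left  bias=+0
    (7,2)@(15, 5): e=[2,0,6] → ·  [on edge]
    (2,3)@(5, 7): e=[6,0,2] → ·  [on edge]
  covered (0 px):
    · · · · · · · · · · · ·
    · · · · · · · · · · · ·
    · · · · · · · · · · · ·
    · · · · · · · · · · · ·
    · · · · · · · · · · · ·
    · · · · · · · · · · · ·
T3:
  2·area = 8
  edge (18, 6)→(16, 12): d=(-2,6) right/bottom  bias=-1
  edge (16, 12)→(16, 8): d=(0,-4) top-left  bias=+0
  edge (16, 8)→(18, 6): d=(2,-2) top-left  bias=+0
    (11,0)@(23, 1): e=[-20,28,0] → ·  [on edge]
    (9,1)@(19, 3): e=[0,12,-4] → ·  [on edge]
    (10,1)@(21, 3): e=[-12,20,0] → ·  [on edge]
    (9,2)@(19, 5): e=[-4,12,0] → ·  [on edge]
    (8,3)@(17, 7): e=[4,4,0] → #  [on edge]
    (9,3)@(19, 7): e=[-8,12,4] → ·
    (7,4)@(15, 9): e=[12,-4,0] → ·  [on edge]
    (8,4)@(17, 9): e=[0,4,4] → ·  [on edge]
    (6,5)@(13, 11): e=[20,-12,0] → ·  [on edge]
  covered (1 px):
    · · · · · · · · · · · ·
    · · · · · · · · · · · ·
    · · · · · · · · · · · ·
    · · · · · · · · # · · ·
    · · · · · · · · · · · ·
    · · · · · · · · · · · ·

Final: [[7,4],[8,4],[9,4]]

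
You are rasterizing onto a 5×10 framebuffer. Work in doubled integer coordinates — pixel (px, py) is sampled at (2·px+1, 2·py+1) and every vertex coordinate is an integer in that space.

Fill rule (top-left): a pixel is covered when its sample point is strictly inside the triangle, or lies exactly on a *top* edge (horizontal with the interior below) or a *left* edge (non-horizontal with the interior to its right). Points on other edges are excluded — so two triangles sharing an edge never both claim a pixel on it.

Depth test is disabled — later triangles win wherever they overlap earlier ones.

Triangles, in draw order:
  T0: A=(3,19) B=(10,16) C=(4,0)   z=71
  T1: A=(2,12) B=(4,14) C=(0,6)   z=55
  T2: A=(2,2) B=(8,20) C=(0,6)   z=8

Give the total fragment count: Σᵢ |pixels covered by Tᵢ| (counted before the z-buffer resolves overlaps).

T0:
  2·area = 130  (B↔C swapped to make it positive)
  edge (3, 19)→(4, 0): d=(1,-19) top-left  bias=+0
  edge (4, 0)→(10, 16): d=(6,16) right/bottom  bias=-1
  edge (10, 16)→(3, 19): d=(-7,3) right/bottom  bias=-1
    (2,1)@(5, 3): e=[22,2,106] → X
    (3,1)@(7, 3): e=[60,-30,100] → .
    (2,2)@(5, 5): e=[24,14,92] → X
    (3,2)@(7, 5): e=[62,-18,86] → .
    (2,3)@(5, 7): e=[26,26,78] → X
    (3,3)@(7, 7): e=[64,-6,72] → .
    (2,4)@(5, 9): e=[28,38,64] → X
    (3,4)@(7, 9): e=[66,6,58] → X
    (4,4)@(9, 9): e=[104,-26,52] → .
    (2,5)@(5, 11): e=[30,50,50] → X
    (4,5)@(9, 11): e=[106,-14,38] → .
    (2,6)@(5, 13): e=[32,62,36] → X
    (1,9)@(3, 19): e=[0,130,0] → .  [on edge]
  covered (14 px):
    . . . . .
    . . X . .
    . . X . .
    . . X . .
    . . X X .
    . . X X .
    . . X X .
    . . X X X
    . . X X .
    . . . . .
T1:
  2·area = 8  (B↔C swapped to make it positive)
  edge (2, 12)→(0, 6): d=(-2,-6) top-left  bias=+0
  edge (0, 6)→(4, 14): d=(4,8) right/bottom  bias=-1
  edge (4, 14)→(2, 12): d=(-2,-2) top-left  bias=+0
    (0,4)@(1, 9): e=[0,4,4] → X  [on edge]
    (1,4)@(3, 9): e=[12,-12,8] → .
    (0,5)@(1, 11): e=[-4,12,0] → .  [on edge]
    (1,6)@(3, 13): e=[4,4,0] → X  [on edge]
    (2,6)@(5, 13): e=[16,-12,4] → .
    (1,7)@(3, 15): e=[0,12,-4] → .  [on edge]
    (2,7)@(5, 15): e=[12,-4,0] → .  [on edge]
    (3,8)@(7, 17): e=[20,-12,0] → .  [on edge]
    (4,9)@(9, 19): e=[28,-20,0] → .  [on edge]
  covered (2 px):
    . . . . .
    . . . . .
    . . . . .
    . . . . .
    X . . . .
    . . . . .
    . X . . .
    . . . . .
    . . . . .
    . . . . .
T2:
  2·area = 60
  edge (2, 2)→(8, 20): d=(6,18) right/bottom  bias=-1
  edge (8, 20)→(0, 6): d=(-8,-14) top-left  bias=+0
  edge (0, 6)→(2, 2): d=(2,-4) top-left  bias=+0
    (0,2)@(1, 5): e=[36,22,2] → X
    (1,2)@(3, 5): e=[0,50,10] → .  [on edge]
    (0,3)@(1, 7): e=[48,6,6] → X
    (1,3)@(3, 7): e=[12,34,14] → X
    (2,3)@(5, 7): e=[-24,62,22] → .
    (0,4)@(1, 9): e=[60,-10,10] → .
    (1,4)@(3, 9): e=[24,18,18] → X
    (2,4)@(5, 9): e=[-12,46,26] → .
    (1,5)@(3, 11): e=[36,2,22] → X
    (2,5)@(5, 11): e=[0,30,30] → .  [on edge]
    (1,6)@(3, 13): e=[48,-14,26] → .
    (2,6)@(5, 13): e=[12,14,34] → X
    (3,8)@(7, 17): e=[0,10,50] → .  [on edge]
  covered (6 px):
    . . . . .
    . . . . .
    X . . . .
    X X . . .
    . X . . .
    . X . . .
    . . X . .
    . . . . .
    . . . . .
    . . . . .

Result: 22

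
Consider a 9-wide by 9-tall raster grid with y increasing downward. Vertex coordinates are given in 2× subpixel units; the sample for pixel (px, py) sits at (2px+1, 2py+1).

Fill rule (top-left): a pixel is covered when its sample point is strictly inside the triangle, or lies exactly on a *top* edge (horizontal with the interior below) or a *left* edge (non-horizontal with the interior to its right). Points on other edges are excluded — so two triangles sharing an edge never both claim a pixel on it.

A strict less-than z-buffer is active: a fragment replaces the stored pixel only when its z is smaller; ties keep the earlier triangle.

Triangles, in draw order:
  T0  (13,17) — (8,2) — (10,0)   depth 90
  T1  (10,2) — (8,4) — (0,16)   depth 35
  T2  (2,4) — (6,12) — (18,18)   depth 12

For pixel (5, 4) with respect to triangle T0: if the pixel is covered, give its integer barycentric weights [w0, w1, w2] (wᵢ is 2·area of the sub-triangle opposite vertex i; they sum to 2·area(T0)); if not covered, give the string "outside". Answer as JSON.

T0:
  2·area = 40
  edge (13, 17)→(8, 2): d=(-5,-15) top-left  bias=+0
  edge (8, 2)→(10, 0): d=(2,-2) top-left  bias=+0
  edge (10, 0)→(13, 17): d=(3,17) right/bottom  bias=-1
    (4,0)@(9, 1): e=[20,0,20] → #  [on edge]
    (5,0)@(11, 1): e=[50,4,-14] → ·
    (3,1)@(7, 3): e=[-20,0,60] → ·  [on edge]
    (4,1)@(9, 3): e=[10,4,26] → #
    (5,1)@(11, 3): e=[40,8,-8] → ·
    (2,2)@(5, 5): e=[-60,0,100] → ·  [on edge]
    (4,2)@(9, 5): e=[0,8,32] → #  [on edge]
    (5,2)@(11, 5): e=[30,12,-2] → ·
    (1,3)@(3, 7): e=[-100,0,140] → ·  [on edge]
    (4,3)@(9, 7): e=[-10,12,38] → ·
    (5,3)@(11, 7): e=[20,16,4] → #
    (6,3)@(13, 7): e=[50,20,-30] → ·
    (0,4)@(1, 9): e=[-140,0,180] → ·  [on edge]
    (5,5)@(11, 11): e=[0,24,16] → #  [on edge]
    (6,8)@(13, 17): e=[0,40,0] → ·  [on edge]
  covered (6 px):
    · · · · # · · · ·
    · · · · # · · · ·
    · · · · # · · · ·
    · · · · · # · · ·
    · · · · · # · · ·
    · · · · · # · · ·
    · · · · · · · · ·
    · · · · · · · · ·
    · · · · · · · · ·
T1:
  2·area = 8  (B↔C swapped to make it positive)
  edge (10, 2)→(0, 16): d=(-10,14) right/bottom  bias=-1
  edge (0, 16)→(8, 4): d=(8,-12) top-left  bias=+0
  edge (8, 4)→(10, 2): d=(2,-2) top-left  bias=+0
    (5,0)@(11, 1): e=[-4,12,0] → ·  [on edge]
    (4,1)@(9, 3): e=[4,4,0] → #  [on edge]
    (5,1)@(11, 3): e=[-24,28,4] → ·
    (3,2)@(7, 5): e=[12,-4,0] → ·  [on edge]
    (4,2)@(9, 5): e=[-16,20,4] → ·
    (2,3)@(5, 7): e=[20,-12,0] → ·  [on edge]
    (1,4)@(3, 9): e=[28,-20,0] → ·  [on edge]
    (2,4)@(5, 9): e=[0,4,4] → ·  [on edge]
    (0,5)@(1, 11): e=[36,-28,0] → ·  [on edge]
  covered (1 px):
    · · · · · · · · ·
    · · · · # · · · ·
    · · · · · · · · ·
    · · · · · · · · ·
    · · · · · · · · ·
    · · · · · · · · ·
    · · · · · · · · ·
    · · · · · · · · ·
    · · · · · · · · ·
T2:
  2·area = 72  (B↔C swapped to make it positive)
  edge (2, 4)→(18, 18): d=(16,14) right/bottom  bias=-1
  edge (18, 18)→(6, 12): d=(-12,-6) top-left  bias=+0
  edge (6, 12)→(2, 4): d=(-4,-8) top-left  bias=+0
    (1,2)@(3, 5): e=[2,66,4] → #
    (2,2)@(5, 5): e=[-26,78,20] → ·
    (1,3)@(3, 7): e=[34,42,-4] → ·
    (2,3)@(5, 7): e=[6,54,12] → #
    (3,3)@(7, 7): e=[-22,66,28] → ·
    (2,4)@(5, 9): e=[38,30,4] → #
    (3,4)@(7, 9): e=[10,42,20] → #
    (4,4)@(9, 9): e=[-18,54,36] → ·
    (2,5)@(5, 11): e=[70,6,-4] → ·
    (3,5)@(7, 11): e=[42,18,12] → #
    (4,5)@(9, 11): e=[14,30,28] → #
    (5,5)@(11, 11): e=[-14,42,44] → ·
  covered (9 px):
    · · · · · · · · ·
    · · · · · · · · ·
    · # · · · · · · ·
    · · # · · · · · ·
    · · # # · · · · ·
    · · · # # · · · ·
    · · · · # # · · ·
    · · · · · · # · ·
    · · · · · · · · ·

Final: [20,10,10]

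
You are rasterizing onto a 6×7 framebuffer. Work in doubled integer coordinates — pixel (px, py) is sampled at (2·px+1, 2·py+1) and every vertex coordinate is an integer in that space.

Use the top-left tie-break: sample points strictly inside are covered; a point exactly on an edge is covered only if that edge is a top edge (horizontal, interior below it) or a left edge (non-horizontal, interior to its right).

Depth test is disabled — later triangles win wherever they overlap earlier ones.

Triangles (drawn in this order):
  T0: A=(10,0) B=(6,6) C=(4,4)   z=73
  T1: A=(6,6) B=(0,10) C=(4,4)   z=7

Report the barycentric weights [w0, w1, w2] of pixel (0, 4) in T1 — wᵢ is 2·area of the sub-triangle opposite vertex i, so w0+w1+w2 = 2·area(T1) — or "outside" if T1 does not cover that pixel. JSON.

T0:
  2·area = 20
  edge (10, 0)→(6, 6): d=(-4,6) right/bottom  bias=-1
  edge (6, 6)→(4, 4): d=(-2,-2) top-left  bias=+0
  edge (4, 4)→(10, 0): d=(6,-4) top-left  bias=+0
    (0,0)@(1, 1): e=[50,0,-30] → ·  [on edge]
    (4,0)@(9, 1): e=[2,16,2] → #
    (5,0)@(11, 1): e=[-10,20,10] → ·
    (1,1)@(3, 3): e=[30,0,-10] → ·  [on edge]
    (3,1)@(7, 3): e=[6,8,6] → #
    (4,1)@(9, 3): e=[-6,12,14] → ·
    (2,2)@(5, 5): e=[10,0,10] → #  [on edge]
    (3,2)@(7, 5): e=[-2,4,18] → ·
    (2,3)@(5, 7): e=[2,-4,22] → ·
    (3,3)@(7, 7): e=[-10,0,30] → ·  [on edge]
    (4,4)@(9, 9): e=[-30,0,50] → ·  [on edge]
    (5,5)@(11, 11): e=[-50,0,70] → ·  [on edge]
  covered (3 px):
    · · · · # ·
    · · · # · ·
    · · # · · ·
    · · · · · ·
    · · · · · ·
    · · · · · ·
    · · · · · ·
T1:
  2·area = 20
  edge (6, 6)→(0, 10): d=(-6,4) right/bottom  bias=-1
  edge (0, 10)→(4, 4): d=(4,-6) top-left  bias=+0
  edge (4, 4)→(6, 6): d=(2,2) right/bottom  bias=-1
    (0,0)@(1, 1): e=[50,-30,0] → ·  [on edge]
    (1,1)@(3, 3): e=[30,-10,0] → ·  [on edge]
    (2,2)@(5, 5): e=[10,10,0] → ·  [on edge]
    (1,3)@(3, 7): e=[6,6,8] → #
    (2,3)@(5, 7): e=[-2,18,4] → ·
    (3,3)@(7, 7): e=[-10,30,0] → ·  [on edge]
    (0,4)@(1, 9): e=[2,2,16] → #
    (1,4)@(3, 9): e=[-6,14,12] → ·
    (4,4)@(9, 9): e=[-30,50,0] → ·  [on edge]
    (0,5)@(1, 11): e=[-10,10,20] → ·
    (5,5)@(11, 11): e=[-50,70,0] → ·  [on edge]
  covered (2 px):
    · · · · · ·
    · · · · · ·
    · · · · · ·
    · # · · · ·
    # · · · · ·
    · · · · · ·
    · · · · · ·

Final: [2,16,2]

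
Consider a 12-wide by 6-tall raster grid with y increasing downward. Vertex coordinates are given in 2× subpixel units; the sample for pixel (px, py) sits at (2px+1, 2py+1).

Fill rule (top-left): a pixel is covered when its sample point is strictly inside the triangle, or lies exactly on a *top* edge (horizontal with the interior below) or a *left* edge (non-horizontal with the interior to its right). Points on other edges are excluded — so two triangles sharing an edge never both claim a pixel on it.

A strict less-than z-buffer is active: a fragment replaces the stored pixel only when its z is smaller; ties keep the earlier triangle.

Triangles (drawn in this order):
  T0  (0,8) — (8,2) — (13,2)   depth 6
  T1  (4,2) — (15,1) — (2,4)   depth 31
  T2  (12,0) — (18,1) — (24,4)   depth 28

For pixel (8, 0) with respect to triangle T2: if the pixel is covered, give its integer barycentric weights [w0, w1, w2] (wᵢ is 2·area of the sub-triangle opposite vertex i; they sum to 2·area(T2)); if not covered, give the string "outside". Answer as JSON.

T0:
  2·area = 30
  edge (0, 8)→(8, 2): d=(8,-6) top-left  bias=+0
  edge (8, 2)→(13, 2): d=(5,0) top-left  bias=+0
  edge (13, 2)→(0, 8): d=(-13,6) right/bottom  bias=-1
    (3,1)@(7, 3): e=[2,5,23] → #
    (4,1)@(9, 3): e=[14,5,11] → #
    (5,1)@(11, 3): e=[26,5,-1] → ·
    (2,2)@(5, 5): e=[6,15,9] → #
    (3,2)@(7, 5): e=[18,15,-3] → ·
    (4,2)@(9, 5): e=[30,15,-15] → ·
    (2,3)@(5, 7): e=[22,25,-17] → ·
  covered (3 px):
    · · · · · · · · · · · ·
    · · · # # · · · · · · ·
    · · # · · · · · · · · ·
    · · · · · · · · · · · ·
    · · · · · · · · · · · ·
    · · · · · · · · · · · ·
T1:
  2·area = 20
  edge (4, 2)→(15, 1): d=(11,-1) top-left  bias=+0
  edge (15, 1)→(2, 4): d=(-13,3) right/bottom  bias=-1
  edge (2, 4)→(4, 2): d=(2,-2) top-left  bias=+0
    (2,0)@(5, 1): e=[-10,30,0] → ·  [on edge]
    (7,0)@(15, 1): e=[0,0,20] → ·  [on edge]
    (1,1)@(3, 3): e=[10,10,0] → #  [on edge]
    (2,1)@(5, 3): e=[12,4,4] → #
    (3,1)@(7, 3): e=[14,-2,8] → ·
    (0,2)@(1, 5): e=[30,-10,0] → ·  [on edge]
    (1,2)@(3, 5): e=[32,-16,4] → ·
    (2,2)@(5, 5): e=[34,-22,8] → ·
  covered (2 px):
    · · · · · · · · · · · ·
    · # # · · · · · · · · ·
    · · · · · · · · · · · ·
    · · · · · · · · · · · ·
    · · · · · · · · · · · ·
    · · · · · · · · · · · ·
T2:
  2·area = 12
  edge (12, 0)→(18, 1): d=(6,1) right/bottom  bias=-1
  edge (18, 1)→(24, 4): d=(6,3) right/bottom  bias=-1
  edge (24, 4)→(12, 0): d=(-12,-4) top-left  bias=+0
    (7,0)@(15, 1): e=[3,9,0] → #  [on edge]
    (8,0)@(17, 1): e=[1,3,8] → #
    (9,0)@(19, 1): e=[-1,-3,16] → ·
    (7,1)@(15, 3): e=[15,21,-24] → ·
    (8,1)@(17, 3): e=[13,15,-16] → ·
    (10,1)@(21, 3): e=[9,3,0] → #  [on edge]
    (11,1)@(23, 3): e=[7,-3,8] → ·
    (10,2)@(21, 5): e=[21,15,-24] → ·
  covered (3 px):
    · · · · · · · # # · · ·
    · · · · · · · · · · # ·
    · · · · · · · · · · · ·
    · · · · · · · · · · · ·
    · · · · · · · · · · · ·
    · · · · · · · · · · · ·

Answer: [3,8,1]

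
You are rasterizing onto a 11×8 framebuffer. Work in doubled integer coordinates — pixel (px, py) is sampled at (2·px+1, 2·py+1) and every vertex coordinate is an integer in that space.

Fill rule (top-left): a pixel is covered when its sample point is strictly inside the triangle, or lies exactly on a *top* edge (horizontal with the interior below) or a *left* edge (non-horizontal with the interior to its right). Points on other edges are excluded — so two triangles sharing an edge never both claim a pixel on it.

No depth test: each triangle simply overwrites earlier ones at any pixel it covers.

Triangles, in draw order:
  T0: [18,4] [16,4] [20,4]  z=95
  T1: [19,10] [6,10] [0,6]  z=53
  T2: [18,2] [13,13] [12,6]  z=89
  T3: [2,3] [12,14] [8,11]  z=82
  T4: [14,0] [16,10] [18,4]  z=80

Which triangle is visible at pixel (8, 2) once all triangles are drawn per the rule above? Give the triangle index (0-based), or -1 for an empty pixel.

T0:
  degenerate (2·area = 0) — covers nothing
T1:
  2·area = 52
  edge (19, 10)→(6, 10): d=(-13,0) right/bottom  bias=-1
  edge (6, 10)→(0, 6): d=(-6,-4) top-left  bias=+0
  edge (0, 6)→(19, 10): d=(19,4) right/bottom  bias=-1
    (1,3)@(3, 7): e=[39,6,7] → #
    (2,3)@(5, 7): e=[39,14,-1] → ·
    (1,4)@(3, 9): e=[13,-6,45] → ·
    (2,4)@(5, 9): e=[13,2,37] → #
    (3,4)@(7, 9): e=[13,10,29] → #
    (4,4)@(9, 9): e=[13,18,21] → #
    (5,4)@(11, 9): e=[13,26,13] → #
    (6,4)@(13, 9): e=[13,34,5] → #
    (7,4)@(15, 9): e=[13,42,-3] → ·
    (2,5)@(5, 11): e=[-13,-10,75] → ·
    (3,5)@(7, 11): e=[-13,-2,67] → ·
    (4,5)@(9, 11): e=[-13,6,59] → ·
  covered (6 px):
    · · · · · · · · · · ·
    · · · · · · · · · · ·
    · · · · · · · · · · ·
    · # · · · · · · · · ·
    · · # # # # # · · · ·
    · · · · · · · · · · ·
    · · · · · · · · · · ·
    · · · · · · · · · · ·
T2:
  2·area = 46
  edge (18, 2)→(13, 13): d=(-5,11) right/bottom  bias=-1
  edge (13, 13)→(12, 6): d=(-1,-7) top-left  bias=+0
  edge (12, 6)→(18, 2): d=(6,-4) top-left  bias=+0
    (8,1)@(17, 3): e=[6,38,2] → #
    (9,1)@(19, 3): e=[-16,52,10] → ·
    (7,2)@(15, 5): e=[18,22,6] → #
    (8,2)@(17, 5): e=[-4,36,14] → ·
    (6,3)@(13, 7): e=[30,6,10] → #
    (8,3)@(17, 7): e=[-14,34,26] → ·
    (6,4)@(13, 9): e=[20,4,22] → #
    (7,4)@(15, 9): e=[-2,18,30] → ·
    (6,5)@(13, 11): e=[10,2,34] → #
    (7,5)@(15, 11): e=[-12,16,42] → ·
    (6,6)@(13, 13): e=[0,0,46] → ·  [on edge]
  covered (6 px):
    · · · · · · · · · · ·
    · · · · · · · · # · ·
    · · · · · · · # · · ·
    · · · · · · # # · · ·
    · · · · · · # · · · ·
    · · · · · · # · · · ·
    · · · · · · · · · · ·
    · · · · · · · · · · ·
T3:
  2·area = 14
  edge (2, 3)→(12, 14): d=(10,11) right/bottom  bias=-1
  edge (12, 14)→(8, 11): d=(-4,-3) top-left  bias=+0
  edge (8, 11)→(2, 3): d=(-6,-8) top-left  bias=+0
    (2,3)@(5, 7): e=[7,7,0] → #  [on edge]
    (3,3)@(7, 7): e=[-15,13,16] → ·
    (2,4)@(5, 9): e=[27,-1,-12] → ·
    (3,4)@(7, 9): e=[5,5,4] → #
    (4,4)@(9, 9): e=[-17,11,20] → ·
    (3,5)@(7, 11): e=[25,-3,-8] → ·
    (4,5)@(9, 11): e=[3,3,8] → #
    (5,5)@(11, 11): e=[-19,9,24] → ·
    (4,6)@(9, 13): e=[23,-5,-4] → ·
    (5,6)@(11, 13): e=[1,1,12] → #
    (6,6)@(13, 13): e=[-21,7,28] → ·
    (5,7)@(11, 15): e=[21,-7,0] → ·  [on edge]
  covered (4 px):
    · · · · · · · · · · ·
    · · · · · · · · · · ·
    · · · · · · · · · · ·
    · · # · · · · · · · ·
    · · · # · · · · · · ·
    · · · · # · · · · · ·
    · · · · · # · · · · ·
    · · · · · · · · · · ·
T4:
  2·area = 32  (B↔C swapped to make it positive)
  edge (14, 0)→(18, 4): d=(4,4) right/bottom  bias=-1
  edge (18, 4)→(16, 10): d=(-2,6) right/bottom  bias=-1
  edge (16, 10)→(14, 0): d=(-2,-10) top-left  bias=+0
    (7,0)@(15, 1): e=[0,24,8] → ·  [on edge]
    (9,0)@(19, 1): e=[-16,0,48] → ·  [on edge]
    (7,1)@(15, 3): e=[8,20,4] → #
    (8,1)@(17, 3): e=[0,8,24] → ·  [on edge]
    (7,2)@(15, 5): e=[16,16,0] → #  [on edge]
    (8,2)@(17, 5): e=[8,4,20] → #
    (9,2)@(19, 5): e=[0,-8,40] → ·  [on edge]
    (7,3)@(15, 7): e=[24,12,-4] → ·
    (8,3)@(17, 7): e=[16,0,16] → ·  [on edge]
    (10,3)@(21, 7): e=[0,-24,56] → ·  [on edge]
    (7,6)@(15, 13): e=[48,0,-16] → ·  [on edge]
    (8,7)@(17, 15): e=[48,-16,0] → ·  [on edge]
  covered (3 px):
    · · · · · · · · · · ·
    · · · · · · · # · · ·
    · · · · · · · # # · ·
    · · · · · · · · · · ·
    · · · · · · · · · · ·
    · · · · · · · · · · ·
    · · · · · · · · · · ·
    · · · · · · · · · · ·

Z-buffer (winner per pixel, '.' = empty):
  . . . . . . . . . . .
  . . . . . . . 4 2 . .
  . . . . . . . 4 4 . .
  . 1 3 . . . 2 2 . . .
  . . 1 3 1 1 2 . . . .
  . . . . 3 . 2 . . . .
  . . . . . 3 . . . . .
  . . . . . . . . . . .

Answer: 4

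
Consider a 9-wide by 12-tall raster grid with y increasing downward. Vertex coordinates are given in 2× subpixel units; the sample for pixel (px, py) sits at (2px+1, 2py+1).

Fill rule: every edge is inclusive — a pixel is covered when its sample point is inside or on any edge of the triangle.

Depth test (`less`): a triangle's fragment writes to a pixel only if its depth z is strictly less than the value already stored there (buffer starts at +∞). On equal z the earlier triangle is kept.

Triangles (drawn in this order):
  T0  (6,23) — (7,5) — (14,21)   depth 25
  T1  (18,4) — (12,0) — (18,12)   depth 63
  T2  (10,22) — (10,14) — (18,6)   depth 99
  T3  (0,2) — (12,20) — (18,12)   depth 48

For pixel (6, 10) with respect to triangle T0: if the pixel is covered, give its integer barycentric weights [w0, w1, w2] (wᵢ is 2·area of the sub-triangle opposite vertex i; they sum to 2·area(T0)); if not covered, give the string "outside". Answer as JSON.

T0:
  2·area = 142
  edge (6, 23)→(7, 5): d=(1,-18) inclusive
  edge (7, 5)→(14, 21): d=(7,16) inclusive
  edge (14, 21)→(6, 23): d=(-8,2) inclusive
    (3,2)@(7, 5): e=[0,0,142] → #  [on edge]
    (4,2)@(9, 5): e=[36,-32,138] → ·
    (3,3)@(7, 7): e=[2,14,126] → #
    (4,3)@(9, 7): e=[38,-18,122] → ·
    (3,4)@(7, 9): e=[4,28,110] → #
    (4,4)@(9, 9): e=[40,-4,106] → ·
    (3,5)@(7, 11): e=[6,42,94] → #
    (4,5)@(9, 11): e=[42,10,90] → #
    (5,5)@(11, 11): e=[78,-22,86] → ·
    (3,6)@(7, 13): e=[8,56,78] → #
    (5,6)@(11, 13): e=[80,-8,70] → ·
    (3,7)@(7, 15): e=[10,70,62] → #
  covered (21 px):
    · · · · · · · · ·
    · · · · · · · · ·
    · · · # · · · · ·
    · · · # · · · · ·
    · · · # · · · · ·
    · · · # # · · · ·
    · · · # # · · · ·
    · · · # # # · · ·
    · · · # # # · · ·
    · · · # # # # · ·
    · · · # # # # · ·
    · · · · · · · · ·
T1:
  2·area = 48  (B↔C swapped to make it positive)
  edge (18, 4)→(18, 12): d=(0,8) inclusive
  edge (18, 12)→(12, 0): d=(-6,-12) inclusive
  edge (12, 0)→(18, 4): d=(6,4) inclusive
    (6,0)@(13, 1): e=[40,6,2] → #
    (7,0)@(15, 1): e=[24,30,-6] → ·
    (6,1)@(13, 3): e=[40,-6,14] → ·
    (7,1)@(15, 3): e=[24,18,6] → #
    (8,1)@(17, 3): e=[8,42,-2] → ·
    (7,2)@(15, 5): e=[24,6,18] → #
    (8,2)@(17, 5): e=[8,30,10] → #
    (7,3)@(15, 7): e=[24,-6,30] → ·
    (8,3)@(17, 7): e=[8,18,22] → #
    (8,4)@(17, 9): e=[8,6,34] → #
    (8,5)@(17, 11): e=[8,-6,46] → ·
  covered (6 px):
    · · · · · · # · ·
    · · · · · · · # ·
    · · · · · · · # #
    · · · · · · · · #
    · · · · · · · · #
    · · · · · · · · ·
    · · · · · · · · ·
    · · · · · · · · ·
    · · · · · · · · ·
    · · · · · · · · ·
    · · · · · · · · ·
    · · · · · · · · ·
T2:
  2·area = 64
  edge (10, 22)→(10, 14): d=(0,-8) inclusive
  edge (10, 14)→(18, 6): d=(8,-8) inclusive
  edge (18, 6)→(10, 22): d=(-8,16) inclusive
    (8,3)@(17, 7): e=[56,0,8] → #  [on edge]
    (7,4)@(15, 9): e=[40,0,24] → #  [on edge]
    (8,4)@(17, 9): e=[56,16,-8] → ·
    (6,5)@(13, 11): e=[24,0,40] → #  [on edge]
    (8,5)@(17, 11): e=[56,32,-24] → ·
    (5,6)@(11, 13): e=[8,0,56] → #  [on edge]
    (7,6)@(15, 13): e=[40,32,-8] → ·
    (4,7)@(9, 15): e=[-8,0,72] → ·  [on edge]
    (5,7)@(11, 15): e=[8,16,40] → #
    (7,7)@(15, 15): e=[40,48,-24] → ·
    (3,8)@(7, 17): e=[-24,0,88] → ·  [on edge]
    (5,8)@(11, 17): e=[8,32,24] → #
    (2,9)@(5, 19): e=[-40,0,104] → ·  [on edge]
    (1,10)@(3, 21): e=[-56,0,120] → ·  [on edge]
    (0,11)@(1, 23): e=[-72,0,136] → ·  [on edge]
  covered (10 px):
    · · · · · · · · ·
    · · · · · · · · ·
    · · · · · · · · ·
    · · · · · · · · #
    · · · · · · · # ·
    · · · · · · # # ·
    · · · · · # # · ·
    · · · · · # # · ·
    · · · · · # · · ·
    · · · · · # · · ·
    · · · · · · · · ·
    · · · · · · · · ·
T3:
  2·area = 204  (B↔C swapped to make it positive)
  edge (0, 2)→(18, 12): d=(18,10) inclusive
  edge (18, 12)→(12, 20): d=(-6,8) inclusive
  edge (12, 20)→(0, 2): d=(-12,-18) inclusive
    (0,1)@(1, 3): e=[8,190,6] → #
    (1,1)@(3, 3): e=[-12,174,42] → ·
    (0,2)@(1, 5): e=[44,178,-18] → ·
    (1,2)@(3, 5): e=[24,162,18] → #
    (2,2)@(5, 5): e=[4,146,54] → #
    (3,2)@(7, 5): e=[-16,130,90] → ·
    (1,3)@(3, 7): e=[60,150,-6] → ·
    (2,3)@(5, 7): e=[40,134,30] → #
    (3,3)@(7, 7): e=[20,118,66] → #
    (4,3)@(9, 7): e=[0,102,102] → #  [on edge]
    (5,3)@(11, 7): e=[-20,86,138] → ·
    (2,4)@(5, 9): e=[76,122,6] → #
  covered (26 px):
    · · · · · · · · ·
    # · · · · · · · ·
    · # # · · · · · ·
    · · # # # · · · ·
    · · # # # # · · ·
    · · · # # # # # ·
    · · · · # # # # #
    · · · · # # # # ·
    · · · · · # # · ·
    · · · · · · · · ·
    · · · · · · · · ·
    · · · · · · · · ·

Result: [16,2,124]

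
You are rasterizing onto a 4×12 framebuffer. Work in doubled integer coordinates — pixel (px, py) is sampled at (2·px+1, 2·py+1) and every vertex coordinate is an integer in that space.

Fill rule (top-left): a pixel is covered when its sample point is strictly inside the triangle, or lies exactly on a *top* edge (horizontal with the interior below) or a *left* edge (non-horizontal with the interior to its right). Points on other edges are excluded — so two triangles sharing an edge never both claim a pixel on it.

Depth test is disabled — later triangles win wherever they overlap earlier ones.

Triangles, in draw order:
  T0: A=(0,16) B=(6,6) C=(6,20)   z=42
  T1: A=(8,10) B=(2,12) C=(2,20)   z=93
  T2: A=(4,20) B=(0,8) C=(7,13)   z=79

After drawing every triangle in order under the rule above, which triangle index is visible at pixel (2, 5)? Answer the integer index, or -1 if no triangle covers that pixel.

T0:
  2·area = 84
  edge (0, 16)→(6, 6): d=(6,-10) top-left  bias=+0
  edge (6, 6)→(6, 20): d=(0,14) right/bottom  bias=-1
  edge (6, 20)→(0, 16): d=(-6,-4) top-left  bias=+0
    (2,4)@(5, 9): e=[8,14,62] → █
    (3,4)@(7, 9): e=[28,-14,70] → ·
    (1,5)@(3, 11): e=[0,42,42] → █  [on edge]
    (3,5)@(7, 11): e=[40,-14,58] → ·
    (1,6)@(3, 13): e=[12,42,30] → █
    (3,6)@(7, 13): e=[52,-14,46] → ·
    (0,7)@(1, 15): e=[4,70,10] → █
    (3,7)@(7, 15): e=[64,-14,34] → ·
    (0,8)@(1, 17): e=[16,70,-2] → ·
    (1,8)@(3, 17): e=[36,42,6] → █
    (3,8)@(7, 17): e=[76,-14,22] → ·
    (1,9)@(3, 19): e=[48,42,-6] → ·
  covered (11 px):
    · · · ·
    · · · ·
    · · · ·
    · · · ·
    · · █ ·
    · █ █ ·
    · █ █ ·
    █ █ █ ·
    · █ █ ·
    · · █ ·
    · · · ·
    · · · ·
T1:
  2·area = 48  (B↔C swapped to make it positive)
  edge (8, 10)→(2, 20): d=(-6,10) right/bottom  bias=-1
  edge (2, 20)→(2, 12): d=(0,-8) top-left  bias=+0
  edge (2, 12)→(8, 10): d=(6,-2) top-left  bias=+0
    (2,5)@(5, 11): e=[24,24,0] → █  [on edge]
    (3,5)@(7, 11): e=[4,40,4] → █
    (1,6)@(3, 13): e=[32,8,8] → █
    (3,6)@(7, 13): e=[-8,40,16] → ·
    (1,7)@(3, 15): e=[20,8,20] → █
    (2,7)@(5, 15): e=[0,24,24] → ·  [on edge]
    (1,8)@(3, 17): e=[8,8,32] → █
    (2,8)@(5, 17): e=[-12,24,36] → ·
    (1,9)@(3, 19): e=[-4,8,44] → ·
  covered (6 px):
    · · · ·
    · · · ·
    · · · ·
    · · · ·
    · · · ·
    · · █ █
    · █ █ ·
    · █ · ·
    · █ · ·
    · · · ·
    · · · ·
    · · · ·
T2:
  2·area = 64
  edge (4, 20)→(0, 8): d=(-4,-12) top-left  bias=+0
  edge (0, 8)→(7, 13): d=(7,5) right/bottom  bias=-1
  edge (7, 13)→(4, 20): d=(-3,7) right/bottom  bias=-1
    (0,4)@(1, 9): e=[8,2,54] → █
    (1,4)@(3, 9): e=[32,-8,40] → ·
    (0,5)@(1, 11): e=[0,16,48] → █  [on edge]
    (1,5)@(3, 11): e=[24,6,34] → █
    (2,5)@(5, 11): e=[48,-4,20] → ·
    (0,6)@(1, 13): e=[-8,30,42] → ·
    (1,6)@(3, 13): e=[16,20,28] → █
    (2,6)@(5, 13): e=[40,10,14] → █
    (3,6)@(7, 13): e=[64,0,0] → ·  [on edge]
    (1,7)@(3, 15): e=[8,34,22] → █
    (3,7)@(7, 15): e=[56,14,-6] → ·
    (1,8)@(3, 17): e=[0,48,16] → █  [on edge]
    (2,11)@(5, 23): e=[0,80,-16] → ·  [on edge]
  covered (9 px):
    · · · ·
    · · · ·
    · · · ·
    · · · ·
    █ · · ·
    █ █ · ·
    · █ █ ·
    · █ █ ·
    · █ █ ·
    · · · ·
    · · · ·
    · · · ·

Z-buffer (winner per pixel, '.' = empty):
  . . . .
  . . . .
  . . . .
  . . . .
  2 . 0 .
  2 2 1 1
  . 2 2 .
  0 2 2 .
  . 2 2 .
  . . 0 .
  . . . .
  . . . .

Result: 1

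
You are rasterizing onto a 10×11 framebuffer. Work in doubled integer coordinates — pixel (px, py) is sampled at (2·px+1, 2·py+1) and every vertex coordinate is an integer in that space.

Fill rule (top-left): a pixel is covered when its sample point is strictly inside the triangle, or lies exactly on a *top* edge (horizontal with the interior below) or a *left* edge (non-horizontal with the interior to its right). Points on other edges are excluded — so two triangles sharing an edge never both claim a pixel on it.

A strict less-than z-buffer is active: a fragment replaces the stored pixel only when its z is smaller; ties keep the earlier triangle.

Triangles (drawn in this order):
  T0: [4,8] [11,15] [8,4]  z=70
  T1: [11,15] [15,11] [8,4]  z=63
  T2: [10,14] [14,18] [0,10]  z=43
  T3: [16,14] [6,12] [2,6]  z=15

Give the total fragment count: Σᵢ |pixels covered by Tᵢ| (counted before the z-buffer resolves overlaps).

T0:
  2·area = 56  (B↔C swapped to make it positive)
  edge (4, 8)→(8, 4): d=(4,-4) top-left  bias=+0
  edge (8, 4)→(11, 15): d=(3,11) right/bottom  bias=-1
  edge (11, 15)→(4, 8): d=(-7,-7) top-left  bias=+0
    (5,0)@(11, 1): e=[0,-42,98] → .  [on edge]
    (4,1)@(9, 3): e=[0,-14,70] → .  [on edge]
    (0,2)@(1, 5): e=[-24,80,0] → .  [on edge]
    (3,2)@(7, 5): e=[0,14,42] → X  [on edge]
    (4,2)@(9, 5): e=[8,-8,56] → .
    (1,3)@(3, 7): e=[-8,64,0] → .  [on edge]
    (2,3)@(5, 7): e=[0,42,14] → X  [on edge]
    (4,3)@(9, 7): e=[16,-2,42] → .
    (1,4)@(3, 9): e=[0,70,-14] → .  [on edge]
    (2,4)@(5, 9): e=[8,48,0] → X  [on edge]
    (4,4)@(9, 9): e=[24,4,28] → X
    (5,4)@(11, 9): e=[32,-18,42] → .
    (0,5)@(1, 11): e=[0,98,-42] → .  [on edge]
    (3,5)@(7, 11): e=[24,32,0] → X  [on edge]
    (4,6)@(9, 13): e=[40,16,0] → X  [on edge]
    (5,7)@(11, 15): e=[56,0,0] → .  [on edge]
    (6,8)@(13, 17): e=[72,-16,0] → .  [on edge]
    (7,9)@(15, 19): e=[88,-32,0] → .  [on edge]
    (8,10)@(17, 21): e=[104,-48,0] → .  [on edge]
  covered (9 px):
    . . . . . . . . . .
    . . . . . . . . . .
    . . . X . . . . . .
    . . X X . . . . . .
    . . X X X . . . . .
    . . . X X . . . . .
    . . . . X . . . . .
    . . . . . . . . . .
    . . . . . . . . . .
    . . . . . . . . . .
    . . . . . . . . . .
T1:
  2·area = 56  (B↔C swapped to make it positive)
  edge (11, 15)→(8, 4): d=(-3,-11) top-left  bias=+0
  edge (8, 4)→(15, 11): d=(7,7) right/bottom  bias=-1
  edge (15, 11)→(11, 15): d=(-4,4) right/bottom  bias=-1
    (2,0)@(5, 1): e=[-24,0,80] → .  [on edge]
    (3,1)@(7, 3): e=[-8,0,64] → .  [on edge]
    (4,2)@(9, 5): e=[8,0,48] → .  [on edge]
    (4,3)@(9, 7): e=[2,14,40] → X
    (5,3)@(11, 7): e=[24,0,32] → .  [on edge]
    (9,3)@(19, 7): e=[112,-56,0] → .  [on edge]
    (4,4)@(9, 9): e=[-4,28,32] → .
    (5,4)@(11, 9): e=[18,14,24] → X
    (6,4)@(13, 9): e=[40,0,16] → .  [on edge]
    (8,4)@(17, 9): e=[84,-28,0] → .  [on edge]
    (5,5)@(11, 11): e=[12,28,16] → X
    (6,5)@(13, 11): e=[34,14,8] → X
    (7,5)@(15, 11): e=[56,0,0] → .  [on edge]
    (6,6)@(13, 13): e=[28,28,0] → .  [on edge]
    (8,6)@(17, 13): e=[72,0,-16] → .  [on edge]
    (5,7)@(11, 15): e=[0,56,0] → .  [on edge]
    (9,7)@(19, 15): e=[88,0,-32] → .  [on edge]
    (4,8)@(9, 17): e=[-28,84,0] → .  [on edge]
    (3,9)@(7, 19): e=[-56,112,0] → .  [on edge]
    (2,10)@(5, 21): e=[-84,140,0] → .  [on edge]
  covered (5 px):
    . . . . . . . . . .
    . . . . . . . . . .
    . . . . . . . . . .
    . . . . X . . . . .
    . . . . . X . . . .
    . . . . . X X . . .
    . . . . . X . . . .
    . . . . . . . . . .
    . . . . . . . . . .
    . . . . . . . . . .
    . . . . . . . . . .
T2:
  2·area = 24
  edge (10, 14)→(14, 18): d=(4,4) right/bottom  bias=-1
  edge (14, 18)→(0, 10): d=(-14,-8) top-left  bias=+0
  edge (0, 10)→(10, 14): d=(10,4) right/bottom  bias=-1
    (0,2)@(1, 5): e=[0,78,-54] → .  [on edge]
    (1,3)@(3, 7): e=[0,66,-42] → .  [on edge]
    (2,4)@(5, 9): e=[0,54,-30] → .  [on edge]
    (3,5)@(7, 11): e=[0,42,-18] → .  [on edge]
    (3,6)@(7, 13): e=[8,14,2] → X
    (4,6)@(9, 13): e=[0,30,-6] → .  [on edge]
    (3,7)@(7, 15): e=[16,-14,22] → .
    (4,7)@(9, 15): e=[8,2,14] → X
    (5,7)@(11, 15): e=[0,18,6] → .  [on edge]
    (4,8)@(9, 17): e=[16,-26,34] → .
    (6,8)@(13, 17): e=[0,6,18] → .  [on edge]
    (7,9)@(15, 19): e=[0,-6,30] → .  [on edge]
    (8,10)@(17, 21): e=[0,-18,42] → .  [on edge]
  covered (2 px):
    . . . . . . . . . .
    . . . . . . . . . .
    . . . . . . . . . .
    . . . . . . . . . .
    . . . . . . . . . .
    . . . . . . . . . .
    . . . X . . . . . .
    . . . . X . . . . .
    . . . . . . . . . .
    . . . . . . . . . .
    . . . . . . . . . .
T3:
  2·area = 52
  edge (16, 14)→(6, 12): d=(-10,-2) top-left  bias=+0
  edge (6, 12)→(2, 6): d=(-4,-6) top-left  bias=+0
  edge (2, 6)→(16, 14): d=(14,8) right/bottom  bias=-1
    (1,3)@(3, 7): e=[44,2,6] → X
    (2,3)@(5, 7): e=[48,14,-10] → .
    (1,4)@(3, 9): e=[24,-6,34] → .
    (2,4)@(5, 9): e=[28,6,18] → X
    (3,4)@(7, 9): e=[32,18,2] → X
    (4,4)@(9, 9): e=[36,30,-14] → .
    (0,5)@(1, 11): e=[0,-26,78] → .  [on edge]
    (2,5)@(5, 11): e=[8,-2,46] → .
    (3,5)@(7, 11): e=[12,10,30] → X
    (4,5)@(9, 11): e=[16,22,14] → X
    (5,5)@(11, 11): e=[20,34,-2] → .
    (3,6)@(7, 13): e=[-8,2,58] → .
    (5,6)@(11, 13): e=[0,26,26] → X  [on edge]
  covered (7 px):
    . . . . . . . . . .
    . . . . . . . . . .
    . . . . . . . . . .
    . X . . . . . . . .
    . . X X . . . . . .
    . . . X X . . . . .
    . . . . . X X . . .
    . . . . . . . . . .
    . . . . . . . . . .
    . . . . . . . . . .
    . . . . . . . . . .

Result: 23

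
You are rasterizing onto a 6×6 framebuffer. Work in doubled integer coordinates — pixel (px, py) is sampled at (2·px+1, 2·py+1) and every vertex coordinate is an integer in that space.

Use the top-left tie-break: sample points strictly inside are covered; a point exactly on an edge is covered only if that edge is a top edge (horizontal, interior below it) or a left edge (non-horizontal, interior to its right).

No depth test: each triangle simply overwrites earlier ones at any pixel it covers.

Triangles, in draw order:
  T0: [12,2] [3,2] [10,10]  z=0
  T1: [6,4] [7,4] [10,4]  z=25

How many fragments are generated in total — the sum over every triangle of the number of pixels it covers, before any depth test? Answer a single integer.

T0:
  2·area = 72  (B↔C swapped to make it positive)
  edge (12, 2)→(10, 10): d=(-2,8) right/bottom  bias=-1
  edge (10, 10)→(3, 2): d=(-7,-8) top-left  bias=+0
  edge (3, 2)→(12, 2): d=(9,0) top-left  bias=+0
    (2,1)@(5, 3): e=[54,9,9] → #
    (3,1)@(7, 3): e=[38,25,9] → #
    (4,1)@(9, 3): e=[22,41,9] → #
    (5,1)@(11, 3): e=[6,57,9] → #
    (2,2)@(5, 5): e=[50,-5,27] → ·
    (3,2)@(7, 5): e=[34,11,27] → #
    (3,3)@(7, 7): e=[30,-3,45] → ·
    (4,3)@(9, 7): e=[14,13,45] → #
    (5,3)@(11, 7): e=[-2,29,45] → ·
    (4,4)@(9, 9): e=[10,-1,63] → ·
  covered (8 px):
    · · · · · ·
    · · # # # #
    · · · # # #
    · · · · # ·
    · · · · · ·
    · · · · · ·
T1:
  degenerate (2·area = 0) — covers nothing

Answer: 8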